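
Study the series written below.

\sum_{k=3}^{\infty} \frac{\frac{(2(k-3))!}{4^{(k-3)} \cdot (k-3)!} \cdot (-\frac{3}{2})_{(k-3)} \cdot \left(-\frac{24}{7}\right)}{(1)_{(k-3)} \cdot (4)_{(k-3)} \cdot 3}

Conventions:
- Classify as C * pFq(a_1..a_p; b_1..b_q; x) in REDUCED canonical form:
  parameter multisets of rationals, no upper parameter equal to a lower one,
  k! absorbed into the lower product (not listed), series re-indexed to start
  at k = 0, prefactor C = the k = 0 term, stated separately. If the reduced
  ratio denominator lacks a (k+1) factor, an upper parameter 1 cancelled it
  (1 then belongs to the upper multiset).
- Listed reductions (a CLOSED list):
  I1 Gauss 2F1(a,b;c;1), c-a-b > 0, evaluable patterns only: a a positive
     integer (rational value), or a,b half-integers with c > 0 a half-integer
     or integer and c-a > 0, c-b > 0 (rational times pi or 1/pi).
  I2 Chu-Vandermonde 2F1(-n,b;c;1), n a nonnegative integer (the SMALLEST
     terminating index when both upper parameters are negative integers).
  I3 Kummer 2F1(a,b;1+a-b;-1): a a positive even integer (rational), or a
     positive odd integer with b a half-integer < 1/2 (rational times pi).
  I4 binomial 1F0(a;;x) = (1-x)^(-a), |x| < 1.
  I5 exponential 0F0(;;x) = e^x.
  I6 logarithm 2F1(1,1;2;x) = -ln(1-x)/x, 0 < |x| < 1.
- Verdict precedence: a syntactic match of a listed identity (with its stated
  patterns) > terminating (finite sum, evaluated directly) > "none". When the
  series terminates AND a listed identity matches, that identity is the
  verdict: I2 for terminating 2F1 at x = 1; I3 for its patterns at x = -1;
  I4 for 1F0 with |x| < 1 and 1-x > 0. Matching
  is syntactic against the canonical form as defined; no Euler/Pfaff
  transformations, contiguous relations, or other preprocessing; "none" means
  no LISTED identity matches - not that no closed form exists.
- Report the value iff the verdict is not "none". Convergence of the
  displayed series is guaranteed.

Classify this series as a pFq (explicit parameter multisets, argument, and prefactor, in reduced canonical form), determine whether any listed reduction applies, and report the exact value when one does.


The series (x = 1) is 2F1: upper {-\frac{3}{2}, \frac{1}{2}}, lower {4}, prefactor -\frac{8}{7}. Verdict at x = 1: Gauss (I1, half-integer pattern) matches (x = 1; upper {-\frac{3}{2}, \frac{1}{2}} half-integers, c = 4 in the evaluable pattern). Value: \left(-\frac{32768}{11025}\right) / \pi.

First insight: t_0 being -\frac{8}{7}, the constant factors (C = -8/7, x = 1) combine into one prefactor.
Step ratio: r(k) = 1 * (k-\frac{3}{2}) (k+\frac{1}{2}) / [(k+4) (k+1)] - rational in k, leading ratio 1; with t_0 = -\frac{8}{7}, classification follows.


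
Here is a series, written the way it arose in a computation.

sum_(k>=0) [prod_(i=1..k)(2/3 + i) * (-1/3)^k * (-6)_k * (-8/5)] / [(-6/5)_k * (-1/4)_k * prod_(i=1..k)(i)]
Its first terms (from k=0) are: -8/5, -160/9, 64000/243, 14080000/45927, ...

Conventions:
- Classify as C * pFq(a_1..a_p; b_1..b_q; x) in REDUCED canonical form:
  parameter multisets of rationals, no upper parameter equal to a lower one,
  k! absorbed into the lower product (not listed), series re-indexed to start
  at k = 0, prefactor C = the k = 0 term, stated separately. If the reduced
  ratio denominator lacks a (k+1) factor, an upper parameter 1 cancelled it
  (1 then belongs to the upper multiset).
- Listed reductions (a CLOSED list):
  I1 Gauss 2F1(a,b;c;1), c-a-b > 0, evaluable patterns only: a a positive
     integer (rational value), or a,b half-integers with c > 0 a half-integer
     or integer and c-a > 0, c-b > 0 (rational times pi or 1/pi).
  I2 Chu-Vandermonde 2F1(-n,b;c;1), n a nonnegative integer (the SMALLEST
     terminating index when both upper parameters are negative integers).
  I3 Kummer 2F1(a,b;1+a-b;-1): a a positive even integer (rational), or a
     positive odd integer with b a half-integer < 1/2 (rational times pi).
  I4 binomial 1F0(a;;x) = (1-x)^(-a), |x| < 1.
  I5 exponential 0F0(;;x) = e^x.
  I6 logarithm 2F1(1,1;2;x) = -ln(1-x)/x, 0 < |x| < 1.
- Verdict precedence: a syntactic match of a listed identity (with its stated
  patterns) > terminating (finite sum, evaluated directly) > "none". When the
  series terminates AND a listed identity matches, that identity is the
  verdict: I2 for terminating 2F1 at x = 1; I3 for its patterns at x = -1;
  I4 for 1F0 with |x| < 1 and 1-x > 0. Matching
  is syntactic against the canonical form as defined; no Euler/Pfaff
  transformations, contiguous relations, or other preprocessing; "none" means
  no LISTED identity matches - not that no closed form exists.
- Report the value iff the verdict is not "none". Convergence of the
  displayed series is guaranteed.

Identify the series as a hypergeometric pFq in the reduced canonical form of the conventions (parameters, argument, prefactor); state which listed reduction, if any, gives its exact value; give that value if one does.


Prefactor -8/5, argument -1/3: 2F2 with upper {-6, 5/3} over lower {-6/5, -1/4}. Verdict: terminating - the sum ends at index 6 because -6 is a negative integer; exact evaluation follows. Exact value: 1024915218313592/1631685959505.

First insight: t_0 being -8/5, the product of the first k integers (C = -8/5, x = -1/3) is k!.
Step ratio: r(k) = (-1/3) * (k-6) (k+5/3) / [(k-6/5) (k-1/4) (k+1)] - poly over poly, x = (-1/3) from leading terms; C = -8/5 at k = 0.


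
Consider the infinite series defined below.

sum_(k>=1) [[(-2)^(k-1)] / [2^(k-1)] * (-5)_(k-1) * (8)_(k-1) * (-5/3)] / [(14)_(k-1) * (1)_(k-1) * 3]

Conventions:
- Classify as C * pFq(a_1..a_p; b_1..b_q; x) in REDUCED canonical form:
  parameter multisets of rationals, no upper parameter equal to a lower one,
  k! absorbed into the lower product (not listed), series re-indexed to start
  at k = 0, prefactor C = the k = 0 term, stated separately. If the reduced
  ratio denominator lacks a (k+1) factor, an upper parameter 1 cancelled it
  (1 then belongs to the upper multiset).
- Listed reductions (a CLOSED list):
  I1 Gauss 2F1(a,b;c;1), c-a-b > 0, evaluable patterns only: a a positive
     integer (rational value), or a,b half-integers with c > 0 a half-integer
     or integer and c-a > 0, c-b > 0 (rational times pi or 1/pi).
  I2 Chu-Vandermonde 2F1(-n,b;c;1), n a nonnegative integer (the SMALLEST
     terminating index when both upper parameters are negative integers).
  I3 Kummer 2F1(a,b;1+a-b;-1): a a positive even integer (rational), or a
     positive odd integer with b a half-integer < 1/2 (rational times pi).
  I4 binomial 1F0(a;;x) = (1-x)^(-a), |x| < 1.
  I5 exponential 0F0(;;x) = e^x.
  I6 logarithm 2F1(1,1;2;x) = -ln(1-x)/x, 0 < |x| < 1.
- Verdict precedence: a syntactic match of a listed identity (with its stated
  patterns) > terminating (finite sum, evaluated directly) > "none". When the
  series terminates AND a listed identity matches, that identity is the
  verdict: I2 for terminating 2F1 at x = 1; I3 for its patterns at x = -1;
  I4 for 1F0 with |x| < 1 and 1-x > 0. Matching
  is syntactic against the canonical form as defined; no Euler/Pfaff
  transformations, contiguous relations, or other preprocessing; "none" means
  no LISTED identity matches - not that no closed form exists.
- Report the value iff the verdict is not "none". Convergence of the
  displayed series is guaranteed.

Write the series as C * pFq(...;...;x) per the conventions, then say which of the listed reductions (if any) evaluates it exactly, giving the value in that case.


Classification (C = -5/9): 2F1 with upper {-5, 8}, lower {14}, argument x = -1. Verdict: Kummer (I3) fires (x = -1; c = 14 equals 1+a-b for upper {-5, 8}: listed pattern). Exact value: -715/126.

Structural cue: with t_0 = -5/9, (1)_k (prefactor -5/9) is k! itself.
Ratio: r(k) = (-1) * (k-5) (k+8) / [(k+14) (k+1)] - rational in k. x = (-1); t_0 = -5/9; negate the roots.


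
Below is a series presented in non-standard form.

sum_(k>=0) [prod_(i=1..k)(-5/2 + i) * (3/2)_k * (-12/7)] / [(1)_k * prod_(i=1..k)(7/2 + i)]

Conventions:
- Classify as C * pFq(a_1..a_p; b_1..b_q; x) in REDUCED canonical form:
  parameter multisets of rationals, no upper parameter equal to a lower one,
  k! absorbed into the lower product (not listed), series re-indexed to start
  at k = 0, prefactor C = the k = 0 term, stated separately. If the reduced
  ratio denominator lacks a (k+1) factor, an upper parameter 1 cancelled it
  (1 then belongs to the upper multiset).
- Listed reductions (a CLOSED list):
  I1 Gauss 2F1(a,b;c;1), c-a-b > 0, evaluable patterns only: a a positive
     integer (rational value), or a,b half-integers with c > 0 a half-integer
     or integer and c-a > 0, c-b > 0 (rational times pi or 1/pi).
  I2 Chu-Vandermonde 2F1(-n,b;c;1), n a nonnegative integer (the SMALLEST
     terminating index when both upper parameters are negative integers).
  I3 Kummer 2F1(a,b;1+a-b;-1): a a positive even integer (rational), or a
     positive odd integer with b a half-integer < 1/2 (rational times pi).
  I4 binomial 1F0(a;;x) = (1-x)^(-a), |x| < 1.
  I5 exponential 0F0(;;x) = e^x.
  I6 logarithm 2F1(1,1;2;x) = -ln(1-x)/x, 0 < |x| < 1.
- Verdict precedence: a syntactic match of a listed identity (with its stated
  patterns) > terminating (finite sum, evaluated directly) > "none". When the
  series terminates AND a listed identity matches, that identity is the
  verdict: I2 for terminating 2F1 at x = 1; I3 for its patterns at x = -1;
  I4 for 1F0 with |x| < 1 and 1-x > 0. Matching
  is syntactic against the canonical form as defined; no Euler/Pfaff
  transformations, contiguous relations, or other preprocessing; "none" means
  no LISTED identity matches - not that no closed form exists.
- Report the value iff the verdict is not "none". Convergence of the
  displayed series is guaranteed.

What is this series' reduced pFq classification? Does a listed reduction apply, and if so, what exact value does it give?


x = 1 here; the reduced form reads 2F1, upper {-3/2, 3/2}, lower {9/2}, C = -12/7. Verdict: Gauss's theorem I1 (half-integer case) fires (x = 1; upper {-3/2, 3/2} half-integers, c = 9/2 in the evaluable pattern). Its exact value is (-315/1024) * pi.

First insight: t_0 being -12/7, the running product (C = -12/7, x = 1) telescopes to a rising factorial.
Consecutive-term ratio: r(k) = 1 * (k-3/2) (k+3/2) / [(k+9/2) (k+1)] ; factor over Q: parameters, x = 1, and C = -12/7.


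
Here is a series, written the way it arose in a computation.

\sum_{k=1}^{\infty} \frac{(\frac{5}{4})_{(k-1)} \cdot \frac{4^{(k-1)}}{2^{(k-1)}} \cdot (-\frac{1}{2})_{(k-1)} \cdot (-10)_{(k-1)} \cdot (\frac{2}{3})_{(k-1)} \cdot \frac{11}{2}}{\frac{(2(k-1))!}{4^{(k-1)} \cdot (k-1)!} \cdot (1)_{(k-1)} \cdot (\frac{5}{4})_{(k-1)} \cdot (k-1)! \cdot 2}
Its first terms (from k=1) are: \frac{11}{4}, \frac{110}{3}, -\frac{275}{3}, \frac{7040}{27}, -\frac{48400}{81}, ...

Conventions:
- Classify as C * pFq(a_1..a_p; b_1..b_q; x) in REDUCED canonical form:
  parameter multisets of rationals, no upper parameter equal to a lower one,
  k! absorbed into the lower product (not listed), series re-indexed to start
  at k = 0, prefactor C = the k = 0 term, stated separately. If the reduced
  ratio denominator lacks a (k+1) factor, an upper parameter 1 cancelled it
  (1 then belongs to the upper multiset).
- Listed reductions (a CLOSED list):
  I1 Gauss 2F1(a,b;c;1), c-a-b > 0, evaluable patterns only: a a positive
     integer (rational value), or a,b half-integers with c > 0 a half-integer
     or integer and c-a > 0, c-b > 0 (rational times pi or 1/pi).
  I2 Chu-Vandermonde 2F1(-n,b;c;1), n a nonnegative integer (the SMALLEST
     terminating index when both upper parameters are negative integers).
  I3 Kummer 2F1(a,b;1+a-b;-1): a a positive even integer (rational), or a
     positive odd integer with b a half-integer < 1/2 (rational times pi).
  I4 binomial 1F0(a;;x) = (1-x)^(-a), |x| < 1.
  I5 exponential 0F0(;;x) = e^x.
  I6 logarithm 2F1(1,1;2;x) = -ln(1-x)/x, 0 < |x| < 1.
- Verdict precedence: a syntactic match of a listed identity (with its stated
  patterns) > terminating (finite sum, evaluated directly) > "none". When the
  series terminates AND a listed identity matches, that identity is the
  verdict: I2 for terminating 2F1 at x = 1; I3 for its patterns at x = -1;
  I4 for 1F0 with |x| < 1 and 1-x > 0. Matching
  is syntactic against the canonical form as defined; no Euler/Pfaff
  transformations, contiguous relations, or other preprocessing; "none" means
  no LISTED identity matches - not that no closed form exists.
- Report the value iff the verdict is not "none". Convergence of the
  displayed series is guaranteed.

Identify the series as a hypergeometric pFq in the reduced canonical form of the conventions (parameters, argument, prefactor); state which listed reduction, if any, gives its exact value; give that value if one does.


First insight: with t_0 = \frac{11}{4}, the lower (2k)!/(4^k k!) block (prefactor 11/4) is (1/2)_k.
Term ratio: r(k) = 2 * (k-10) (k-\frac{1}{2}) (k+\frac{2}{3}) / [(k+\frac{1}{2}) (k+1) (k+1)] - rational in k. x = 2; t_0 = \frac{11}{4}; negate the roots.

At argument 2: a 3F2 with upper {-10, -\frac{1}{2}, \frac{2}{3}}, lower {\frac{1}{2}, 1}, scaled by C = \frac{11}{4}. Verdict: terminating - no listed pattern fits, but -10 in the upper list cuts the series at k = 10; direct evaluation. Sum: \frac{80821322065}{4725573372}.


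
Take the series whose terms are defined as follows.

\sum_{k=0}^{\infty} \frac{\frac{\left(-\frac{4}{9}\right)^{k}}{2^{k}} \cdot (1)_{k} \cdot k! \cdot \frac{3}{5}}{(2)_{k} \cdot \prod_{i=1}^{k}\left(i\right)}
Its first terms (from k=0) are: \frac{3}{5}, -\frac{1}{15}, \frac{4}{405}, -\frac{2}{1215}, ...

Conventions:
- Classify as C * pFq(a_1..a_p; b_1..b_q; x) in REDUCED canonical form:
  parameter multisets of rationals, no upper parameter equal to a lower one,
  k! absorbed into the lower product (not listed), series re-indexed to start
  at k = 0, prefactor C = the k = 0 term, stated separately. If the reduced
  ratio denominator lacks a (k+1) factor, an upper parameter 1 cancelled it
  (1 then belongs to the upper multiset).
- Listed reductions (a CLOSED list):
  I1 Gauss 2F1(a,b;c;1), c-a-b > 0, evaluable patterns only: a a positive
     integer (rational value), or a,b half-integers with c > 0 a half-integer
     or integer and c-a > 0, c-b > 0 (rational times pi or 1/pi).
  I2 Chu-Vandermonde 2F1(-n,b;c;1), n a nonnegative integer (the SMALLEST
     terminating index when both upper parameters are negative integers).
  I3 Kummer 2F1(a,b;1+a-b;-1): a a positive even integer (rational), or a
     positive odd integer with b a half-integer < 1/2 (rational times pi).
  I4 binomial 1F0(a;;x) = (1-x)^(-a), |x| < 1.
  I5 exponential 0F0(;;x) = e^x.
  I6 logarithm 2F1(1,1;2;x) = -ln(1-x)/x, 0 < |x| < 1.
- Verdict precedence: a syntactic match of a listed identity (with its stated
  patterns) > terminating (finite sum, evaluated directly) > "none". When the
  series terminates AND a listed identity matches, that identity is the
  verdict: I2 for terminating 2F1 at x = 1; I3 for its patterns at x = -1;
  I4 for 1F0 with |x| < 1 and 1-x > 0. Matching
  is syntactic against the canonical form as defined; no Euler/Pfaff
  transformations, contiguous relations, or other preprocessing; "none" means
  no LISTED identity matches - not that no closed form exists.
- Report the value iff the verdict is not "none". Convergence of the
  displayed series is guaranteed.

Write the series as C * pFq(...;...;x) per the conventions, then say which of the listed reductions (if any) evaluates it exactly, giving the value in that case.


This is \frac{3}{5} * 2F1(1, 1; 2; -\frac{2}{9}) in reduced canonical form. Verdict: this is logarithm (I6) (the logarithm: parameters (1,1;2), x = -\frac{2}{9}). Value: \frac{27}{10} \cdot \ln\left(\frac{11}{9}\right).

Key observation: x = -\frac{2}{9} and the two k-th powers (C = 3/5, x = -2/9) combine into one argument.
Consecutive-term ratio: r(k) = -\frac{2}{9} * (k+1) (k+1) / [(k+2) (k+1)] - poly over poly, x = -\frac{2}{9} from leading terms; C = \frac{3}{5} at k = 0.


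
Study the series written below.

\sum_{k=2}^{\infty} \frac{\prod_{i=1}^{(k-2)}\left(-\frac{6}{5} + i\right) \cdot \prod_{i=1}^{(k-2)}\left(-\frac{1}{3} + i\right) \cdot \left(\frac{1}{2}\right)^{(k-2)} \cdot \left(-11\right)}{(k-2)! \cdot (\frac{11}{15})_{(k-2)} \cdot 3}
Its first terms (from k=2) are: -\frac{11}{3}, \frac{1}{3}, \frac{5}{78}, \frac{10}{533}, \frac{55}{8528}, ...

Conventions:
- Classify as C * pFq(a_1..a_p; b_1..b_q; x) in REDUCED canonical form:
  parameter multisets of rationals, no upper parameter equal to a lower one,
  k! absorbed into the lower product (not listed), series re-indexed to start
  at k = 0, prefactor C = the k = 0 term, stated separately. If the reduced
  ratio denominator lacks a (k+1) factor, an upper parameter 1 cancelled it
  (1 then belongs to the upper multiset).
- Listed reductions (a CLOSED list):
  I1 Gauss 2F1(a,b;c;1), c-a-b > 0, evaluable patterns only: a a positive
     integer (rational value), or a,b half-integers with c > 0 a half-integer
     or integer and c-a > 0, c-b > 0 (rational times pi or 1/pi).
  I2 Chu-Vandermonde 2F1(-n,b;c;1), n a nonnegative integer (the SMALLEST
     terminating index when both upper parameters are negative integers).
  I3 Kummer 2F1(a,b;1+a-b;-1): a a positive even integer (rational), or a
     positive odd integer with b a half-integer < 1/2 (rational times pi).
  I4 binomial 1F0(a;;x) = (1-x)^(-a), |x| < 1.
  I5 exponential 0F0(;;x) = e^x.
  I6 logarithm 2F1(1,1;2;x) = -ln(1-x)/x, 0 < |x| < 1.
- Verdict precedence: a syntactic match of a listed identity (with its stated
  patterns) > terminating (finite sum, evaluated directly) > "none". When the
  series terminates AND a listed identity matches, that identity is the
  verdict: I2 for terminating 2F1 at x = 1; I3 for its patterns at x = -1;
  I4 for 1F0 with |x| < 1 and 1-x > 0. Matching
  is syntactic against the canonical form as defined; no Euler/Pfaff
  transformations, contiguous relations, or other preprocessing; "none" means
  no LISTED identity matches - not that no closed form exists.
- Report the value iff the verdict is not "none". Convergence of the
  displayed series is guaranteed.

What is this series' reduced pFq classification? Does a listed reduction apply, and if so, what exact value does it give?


Key step: with t_0 = -\frac{11}{3}, the running product (C = -11/3) telescopes to a rising factorial.
Adjacent-term ratio: r(k) = \frac{1}{2} * (k-\frac{1}{5}) (k+\frac{2}{3}) / [(k+\frac{11}{15}) (k+1)] ; factor over Q: parameters, x = \frac{1}{2}, and C = -\frac{11}{3}.

Reduced: x = \frac{1}{2}, 2F1, upper = {-\frac{1}{5}, \frac{2}{3}}, lower = {\frac{11}{15}}, C = -\frac{11}{3}. Verdict: none (x = \frac{1}{2}): each listed identity misses the multisets {-\frac{1}{5}, \frac{2}{3}} ; {\frac{11}{15}}.


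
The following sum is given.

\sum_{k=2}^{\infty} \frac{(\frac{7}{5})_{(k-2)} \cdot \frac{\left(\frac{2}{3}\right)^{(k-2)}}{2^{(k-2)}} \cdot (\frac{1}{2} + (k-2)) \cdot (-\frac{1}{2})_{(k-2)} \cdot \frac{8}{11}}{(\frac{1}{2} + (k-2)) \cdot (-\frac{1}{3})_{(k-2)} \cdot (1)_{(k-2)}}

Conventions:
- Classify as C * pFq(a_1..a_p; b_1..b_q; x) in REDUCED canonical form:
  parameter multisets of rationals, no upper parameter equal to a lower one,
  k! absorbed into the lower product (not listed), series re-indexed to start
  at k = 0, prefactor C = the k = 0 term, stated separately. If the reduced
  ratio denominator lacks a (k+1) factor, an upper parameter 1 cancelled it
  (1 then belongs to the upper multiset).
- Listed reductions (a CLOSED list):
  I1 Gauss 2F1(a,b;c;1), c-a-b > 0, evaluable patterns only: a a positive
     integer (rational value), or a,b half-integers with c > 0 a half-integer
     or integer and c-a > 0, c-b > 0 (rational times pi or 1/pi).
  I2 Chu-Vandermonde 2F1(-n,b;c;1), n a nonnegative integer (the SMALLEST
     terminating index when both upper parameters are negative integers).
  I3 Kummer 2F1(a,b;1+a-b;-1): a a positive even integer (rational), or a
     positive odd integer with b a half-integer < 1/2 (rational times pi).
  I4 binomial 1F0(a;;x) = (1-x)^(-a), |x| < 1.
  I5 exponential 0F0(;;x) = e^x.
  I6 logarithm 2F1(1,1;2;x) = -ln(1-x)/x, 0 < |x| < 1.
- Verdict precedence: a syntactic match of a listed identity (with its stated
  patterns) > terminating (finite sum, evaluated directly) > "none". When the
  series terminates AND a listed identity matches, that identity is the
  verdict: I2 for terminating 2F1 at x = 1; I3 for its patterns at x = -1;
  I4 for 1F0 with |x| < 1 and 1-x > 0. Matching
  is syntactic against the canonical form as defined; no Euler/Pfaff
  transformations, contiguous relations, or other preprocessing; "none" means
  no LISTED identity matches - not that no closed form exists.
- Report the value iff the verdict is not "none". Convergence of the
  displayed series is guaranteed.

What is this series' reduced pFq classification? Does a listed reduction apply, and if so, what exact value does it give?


Key observation: with t_0 = \frac{8}{11}, the two k-th powers (C = 8/11, x = 1/3) combine into one argument.
Ratio: r(k) = \frac{1}{3} * (k-\frac{1}{2}) (k+\frac{7}{5}) / [(k-\frac{1}{3}) (k+1)] - rational in k. x = \frac{1}{3}; t_0 = \frac{8}{11}; negate the roots.

Canonical form: C = \frac{8}{11} times 2F1 with upper {-\frac{1}{2}, \frac{7}{5}}, lower {-\frac{1}{3}}, x = \frac{1}{3}. Verdict: none. No listed pattern accepts 2F1(-\frac{1}{2}, \frac{7}{5}; -\frac{1}{3}; \frac{1}{3}).


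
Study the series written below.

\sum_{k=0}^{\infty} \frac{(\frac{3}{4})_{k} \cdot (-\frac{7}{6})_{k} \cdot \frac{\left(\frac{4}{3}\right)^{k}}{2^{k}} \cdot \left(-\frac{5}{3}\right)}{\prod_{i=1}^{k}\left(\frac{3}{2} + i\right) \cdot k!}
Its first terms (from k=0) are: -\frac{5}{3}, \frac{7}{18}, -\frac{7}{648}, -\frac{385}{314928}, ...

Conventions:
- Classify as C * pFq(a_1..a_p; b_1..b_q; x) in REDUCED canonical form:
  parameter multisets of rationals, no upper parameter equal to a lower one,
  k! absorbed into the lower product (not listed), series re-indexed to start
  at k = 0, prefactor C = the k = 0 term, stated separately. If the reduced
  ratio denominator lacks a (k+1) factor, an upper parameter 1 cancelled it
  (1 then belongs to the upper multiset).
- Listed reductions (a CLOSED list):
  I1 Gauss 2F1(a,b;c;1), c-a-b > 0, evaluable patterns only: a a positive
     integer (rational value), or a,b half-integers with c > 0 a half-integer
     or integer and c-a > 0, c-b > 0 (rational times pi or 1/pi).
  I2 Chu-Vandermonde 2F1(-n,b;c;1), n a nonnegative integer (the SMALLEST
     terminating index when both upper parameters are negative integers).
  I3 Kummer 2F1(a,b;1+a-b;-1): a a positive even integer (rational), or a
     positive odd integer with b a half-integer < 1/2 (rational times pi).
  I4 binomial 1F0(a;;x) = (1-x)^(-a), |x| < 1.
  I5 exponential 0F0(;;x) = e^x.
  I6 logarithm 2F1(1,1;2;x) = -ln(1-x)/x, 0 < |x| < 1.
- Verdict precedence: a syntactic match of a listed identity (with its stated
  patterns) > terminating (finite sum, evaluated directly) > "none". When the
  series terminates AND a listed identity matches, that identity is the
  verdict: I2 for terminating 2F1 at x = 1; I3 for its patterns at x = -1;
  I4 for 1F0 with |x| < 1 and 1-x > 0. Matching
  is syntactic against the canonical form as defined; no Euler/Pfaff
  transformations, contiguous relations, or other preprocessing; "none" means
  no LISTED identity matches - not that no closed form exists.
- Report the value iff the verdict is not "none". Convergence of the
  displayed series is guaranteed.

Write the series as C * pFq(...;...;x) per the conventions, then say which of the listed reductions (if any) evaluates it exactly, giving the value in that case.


With C = -\frac{5}{3}: the canonical form is 2F1(-\frac{7}{6}, \frac{3}{4}; \frac{5}{2}; \frac{2}{3}). Verdict: none - at argument \frac{2}{3} the multisets {-\frac{7}{6}, \frac{3}{4}} ; {\frac{5}{2}} match no listed identity.

The tell: x = \frac{2}{3} and the two k-th powers (C = -5/3) combine into one argument.
Term ratio: r(k) = \frac{2}{3} * (k-\frac{7}{6}) (k+\frac{3}{4}) / [(k+\frac{5}{2}) (k+1)] - rational in k, leading ratio \frac{2}{3}; with t_0 = -\frac{5}{3}, classification follows.


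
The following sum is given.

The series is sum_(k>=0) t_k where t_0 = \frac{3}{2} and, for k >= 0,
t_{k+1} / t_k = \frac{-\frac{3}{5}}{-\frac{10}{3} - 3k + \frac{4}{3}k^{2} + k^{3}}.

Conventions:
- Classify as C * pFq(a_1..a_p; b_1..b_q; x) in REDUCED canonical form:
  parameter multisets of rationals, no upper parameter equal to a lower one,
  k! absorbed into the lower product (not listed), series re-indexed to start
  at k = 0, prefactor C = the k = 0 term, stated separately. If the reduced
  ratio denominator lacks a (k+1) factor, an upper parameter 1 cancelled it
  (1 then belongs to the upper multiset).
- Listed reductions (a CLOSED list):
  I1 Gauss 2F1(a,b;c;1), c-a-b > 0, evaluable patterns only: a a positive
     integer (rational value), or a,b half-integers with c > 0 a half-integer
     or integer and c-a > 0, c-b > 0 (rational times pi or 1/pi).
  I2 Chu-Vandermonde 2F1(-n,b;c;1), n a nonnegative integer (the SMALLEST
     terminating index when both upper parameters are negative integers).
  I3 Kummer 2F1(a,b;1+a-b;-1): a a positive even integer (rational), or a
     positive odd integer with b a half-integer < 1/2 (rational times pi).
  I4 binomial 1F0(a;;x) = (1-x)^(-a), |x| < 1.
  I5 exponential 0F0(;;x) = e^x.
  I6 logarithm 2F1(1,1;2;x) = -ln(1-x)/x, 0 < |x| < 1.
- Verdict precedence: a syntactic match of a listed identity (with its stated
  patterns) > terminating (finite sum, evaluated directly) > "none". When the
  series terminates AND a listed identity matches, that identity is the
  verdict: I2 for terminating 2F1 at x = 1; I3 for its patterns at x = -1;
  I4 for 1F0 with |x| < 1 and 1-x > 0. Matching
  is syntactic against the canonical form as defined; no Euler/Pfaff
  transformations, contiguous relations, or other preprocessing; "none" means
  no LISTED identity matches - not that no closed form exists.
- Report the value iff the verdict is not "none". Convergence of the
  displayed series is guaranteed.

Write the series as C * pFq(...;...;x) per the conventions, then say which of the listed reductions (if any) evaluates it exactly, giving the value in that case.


Reduced: x = -\frac{3}{5}, 0F2, upper = {-}, lower = {-\frac{5}{3}, 2}, C = \frac{3}{2}. Verdict: none. No listed pattern accepts 0F2(-; -\frac{5}{3}, 2; -\frac{3}{5}).

Structural cue: from the first term \frac{3}{2}: the expanded ratio factors over Q; C = 3/2, x = -3/5, roots give parameters.
Term ratio: r(k) = -\frac{3}{5} * 1 / [(k-\frac{5}{3}) (k+2) (k+1)] - rational in k, leading ratio -\frac{3}{5}; with t_0 = \frac{3}{2}, classification follows.


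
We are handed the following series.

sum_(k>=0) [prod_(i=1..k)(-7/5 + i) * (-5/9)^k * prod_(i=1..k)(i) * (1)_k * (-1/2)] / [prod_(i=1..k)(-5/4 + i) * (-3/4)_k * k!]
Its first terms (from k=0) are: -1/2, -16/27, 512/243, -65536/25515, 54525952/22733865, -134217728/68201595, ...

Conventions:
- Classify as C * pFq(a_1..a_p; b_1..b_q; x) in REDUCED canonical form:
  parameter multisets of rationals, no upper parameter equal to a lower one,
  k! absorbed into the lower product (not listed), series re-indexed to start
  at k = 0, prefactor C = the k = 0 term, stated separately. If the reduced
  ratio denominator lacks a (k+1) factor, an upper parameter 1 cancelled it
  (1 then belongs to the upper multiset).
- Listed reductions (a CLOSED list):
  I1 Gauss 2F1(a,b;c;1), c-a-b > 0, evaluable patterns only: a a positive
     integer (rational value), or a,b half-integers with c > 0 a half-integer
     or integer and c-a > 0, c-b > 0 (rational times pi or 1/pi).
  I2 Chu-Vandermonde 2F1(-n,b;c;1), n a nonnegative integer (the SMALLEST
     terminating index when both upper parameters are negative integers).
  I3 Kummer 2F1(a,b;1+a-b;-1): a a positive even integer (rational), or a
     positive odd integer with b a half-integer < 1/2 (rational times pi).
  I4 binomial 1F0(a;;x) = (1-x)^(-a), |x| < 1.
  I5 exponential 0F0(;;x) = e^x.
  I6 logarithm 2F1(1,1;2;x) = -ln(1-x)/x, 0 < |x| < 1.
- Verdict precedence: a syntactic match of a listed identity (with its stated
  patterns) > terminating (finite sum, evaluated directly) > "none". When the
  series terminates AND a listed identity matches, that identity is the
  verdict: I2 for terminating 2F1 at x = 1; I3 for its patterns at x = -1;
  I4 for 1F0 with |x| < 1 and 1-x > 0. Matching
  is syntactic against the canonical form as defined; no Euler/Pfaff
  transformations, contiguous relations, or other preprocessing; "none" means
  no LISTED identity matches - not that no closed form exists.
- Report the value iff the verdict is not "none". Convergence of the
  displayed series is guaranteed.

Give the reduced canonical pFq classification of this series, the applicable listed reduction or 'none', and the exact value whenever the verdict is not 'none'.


At argument -5/9: a 3F2 with upper {-2/5, 1, 1}, lower {-3/4, -1/4}, scaled by C = -1/2. Verdict: none (x = -5/9): each listed identity misses the multisets {-2/5, 1, 1} ; {-3/4, -1/4}.

Key step: from the first term -1/2: the running product (C = -1/2, x = -5/9) telescopes to a rising factorial.
Adjacent-term ratio: r(k) = (-5/9) * (k-2/5) (k+1) (k+1) / [(k-3/4) (k-1/4) (k+1)] - rational; roots negated = parameters, x = (-5/9), C = -1/2.


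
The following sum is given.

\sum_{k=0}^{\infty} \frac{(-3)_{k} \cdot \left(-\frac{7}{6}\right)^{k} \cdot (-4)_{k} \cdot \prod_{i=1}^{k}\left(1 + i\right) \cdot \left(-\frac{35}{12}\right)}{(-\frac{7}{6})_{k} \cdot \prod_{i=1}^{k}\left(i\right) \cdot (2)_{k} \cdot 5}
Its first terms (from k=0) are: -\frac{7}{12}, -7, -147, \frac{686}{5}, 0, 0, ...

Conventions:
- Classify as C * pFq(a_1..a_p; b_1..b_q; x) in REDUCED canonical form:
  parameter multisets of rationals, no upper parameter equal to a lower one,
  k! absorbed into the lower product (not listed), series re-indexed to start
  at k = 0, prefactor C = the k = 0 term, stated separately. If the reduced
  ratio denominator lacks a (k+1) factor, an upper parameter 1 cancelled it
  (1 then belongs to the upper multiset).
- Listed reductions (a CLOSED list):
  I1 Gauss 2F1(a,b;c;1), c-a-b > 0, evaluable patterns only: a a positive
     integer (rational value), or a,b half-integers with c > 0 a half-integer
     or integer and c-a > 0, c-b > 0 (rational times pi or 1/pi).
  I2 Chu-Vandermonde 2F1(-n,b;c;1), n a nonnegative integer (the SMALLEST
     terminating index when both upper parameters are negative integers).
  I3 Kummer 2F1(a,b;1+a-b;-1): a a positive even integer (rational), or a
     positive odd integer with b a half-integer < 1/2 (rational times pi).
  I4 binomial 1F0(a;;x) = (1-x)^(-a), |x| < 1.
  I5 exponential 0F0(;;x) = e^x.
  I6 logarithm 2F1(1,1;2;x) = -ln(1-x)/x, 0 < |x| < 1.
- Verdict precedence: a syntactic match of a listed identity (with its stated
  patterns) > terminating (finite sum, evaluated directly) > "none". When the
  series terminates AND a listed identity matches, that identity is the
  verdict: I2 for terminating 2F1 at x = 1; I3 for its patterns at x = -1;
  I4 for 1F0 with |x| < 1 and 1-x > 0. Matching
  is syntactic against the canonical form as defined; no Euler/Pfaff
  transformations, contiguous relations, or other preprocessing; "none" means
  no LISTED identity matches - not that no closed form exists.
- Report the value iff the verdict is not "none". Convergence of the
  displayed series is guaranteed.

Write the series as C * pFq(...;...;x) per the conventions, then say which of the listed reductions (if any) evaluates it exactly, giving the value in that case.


x = -\frac{7}{6} here; the reduced form reads 2F1, upper {-4, -3}, lower {-\frac{7}{6}}, C = -\frac{7}{12}. Verdict: terminating - the sum ends at index 3 because -3 is a negative integer; exact evaluation follows. Its exact value is -\frac{1043}{60}.

First insight: t_0 = -\frac{7}{12} here, and the parameter 2 appears in both the upper and lower lists and cancels.
Term ratio: r(k) = -\frac{7}{6} * (k-4) (k-3) / [(k-\frac{7}{6}) (k+1)] - poly over poly, x = -\frac{7}{6} from leading terms; C = -\frac{7}{12} at k = 0.


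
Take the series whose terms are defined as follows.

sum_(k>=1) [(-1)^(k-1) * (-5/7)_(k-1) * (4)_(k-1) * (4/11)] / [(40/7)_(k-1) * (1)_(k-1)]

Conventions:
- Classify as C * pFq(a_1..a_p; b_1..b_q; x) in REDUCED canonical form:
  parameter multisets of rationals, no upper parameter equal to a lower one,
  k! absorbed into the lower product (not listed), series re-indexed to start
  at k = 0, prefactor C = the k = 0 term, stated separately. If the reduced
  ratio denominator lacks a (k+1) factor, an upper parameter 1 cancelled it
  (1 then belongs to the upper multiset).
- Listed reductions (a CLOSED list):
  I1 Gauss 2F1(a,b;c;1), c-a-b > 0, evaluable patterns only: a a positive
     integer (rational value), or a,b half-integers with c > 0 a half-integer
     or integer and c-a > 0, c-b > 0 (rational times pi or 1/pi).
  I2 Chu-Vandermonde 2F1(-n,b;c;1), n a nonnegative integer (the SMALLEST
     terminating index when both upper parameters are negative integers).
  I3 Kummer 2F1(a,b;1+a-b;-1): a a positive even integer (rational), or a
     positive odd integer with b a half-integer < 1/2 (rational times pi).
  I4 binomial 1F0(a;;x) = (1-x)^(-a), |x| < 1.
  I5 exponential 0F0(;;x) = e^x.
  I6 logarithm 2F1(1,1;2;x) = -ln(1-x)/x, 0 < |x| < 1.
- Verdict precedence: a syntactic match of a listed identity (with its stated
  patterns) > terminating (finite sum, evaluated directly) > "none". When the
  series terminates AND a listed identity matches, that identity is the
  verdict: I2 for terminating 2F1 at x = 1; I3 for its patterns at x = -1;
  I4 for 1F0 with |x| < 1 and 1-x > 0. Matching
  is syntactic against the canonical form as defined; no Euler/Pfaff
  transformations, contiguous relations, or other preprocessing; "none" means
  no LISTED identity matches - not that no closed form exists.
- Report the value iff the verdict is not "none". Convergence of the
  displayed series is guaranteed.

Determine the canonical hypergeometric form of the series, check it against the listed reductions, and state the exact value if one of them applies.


This is 4/11 * 2F1(-5/7, 4; 40/7; -1) in reduced canonical form. Verdict: Kummer (I3) applies (x = -1; c = 40/7 equals 1+a-b for upper {-5/7, 4}: listed pattern). Sum: 26/49.

Key observation: from the first term 4/11: (1)_k (prefactor 4/11) is k! itself.
Step ratio: r(k) = (-1) * (k-5/7) (k+4) / [(k+40/7) (k+1)] - rational in k. x = (-1); t_0 = 4/11; negate the roots.


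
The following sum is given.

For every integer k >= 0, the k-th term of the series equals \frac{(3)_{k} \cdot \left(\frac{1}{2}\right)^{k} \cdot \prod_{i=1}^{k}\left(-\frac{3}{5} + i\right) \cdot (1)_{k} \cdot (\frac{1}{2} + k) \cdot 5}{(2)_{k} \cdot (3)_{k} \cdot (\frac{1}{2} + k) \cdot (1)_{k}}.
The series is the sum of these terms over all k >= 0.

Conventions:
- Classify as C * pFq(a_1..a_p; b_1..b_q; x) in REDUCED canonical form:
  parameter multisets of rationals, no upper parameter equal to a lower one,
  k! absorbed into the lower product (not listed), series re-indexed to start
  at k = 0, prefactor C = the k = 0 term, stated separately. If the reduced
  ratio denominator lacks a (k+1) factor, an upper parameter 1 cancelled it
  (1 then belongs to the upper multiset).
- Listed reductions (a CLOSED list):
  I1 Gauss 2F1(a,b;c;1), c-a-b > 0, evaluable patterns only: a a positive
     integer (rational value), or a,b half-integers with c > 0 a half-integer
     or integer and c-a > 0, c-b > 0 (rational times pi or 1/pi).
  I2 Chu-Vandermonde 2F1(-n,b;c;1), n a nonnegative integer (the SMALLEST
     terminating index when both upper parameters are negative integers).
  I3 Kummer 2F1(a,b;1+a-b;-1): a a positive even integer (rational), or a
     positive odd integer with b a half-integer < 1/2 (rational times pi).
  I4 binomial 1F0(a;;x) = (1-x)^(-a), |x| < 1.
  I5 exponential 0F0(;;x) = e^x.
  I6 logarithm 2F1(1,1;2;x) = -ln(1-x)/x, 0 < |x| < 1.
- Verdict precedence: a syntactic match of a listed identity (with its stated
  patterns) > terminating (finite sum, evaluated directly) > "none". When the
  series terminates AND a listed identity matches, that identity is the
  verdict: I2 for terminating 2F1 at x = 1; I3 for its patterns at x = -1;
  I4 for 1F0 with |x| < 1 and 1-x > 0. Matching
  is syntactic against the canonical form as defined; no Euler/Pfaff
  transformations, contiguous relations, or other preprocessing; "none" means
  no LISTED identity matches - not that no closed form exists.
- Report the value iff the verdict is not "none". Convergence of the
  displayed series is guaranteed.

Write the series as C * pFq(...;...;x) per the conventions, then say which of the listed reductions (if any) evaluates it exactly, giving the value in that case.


Canonical form: C = 5 times 2F1 with upper {\frac{2}{5}, 1}, lower {2}, x = \frac{1}{2}. Verdict: none. A 2F1 with upper {\frac{2}{5}, 1} fits none of I1-I6 at x = \frac{1}{2}; the sum runs forever.

Key observation: t_0 being 5, the running product (prefactor 5) telescopes to a rising factorial.
Step ratio: r(k) = \frac{1}{2} * (k+\frac{2}{5}) (k+1) / [(k+2) (k+1)] - rational in k, leading ratio \frac{1}{2}; with t_0 = 5, classification follows.


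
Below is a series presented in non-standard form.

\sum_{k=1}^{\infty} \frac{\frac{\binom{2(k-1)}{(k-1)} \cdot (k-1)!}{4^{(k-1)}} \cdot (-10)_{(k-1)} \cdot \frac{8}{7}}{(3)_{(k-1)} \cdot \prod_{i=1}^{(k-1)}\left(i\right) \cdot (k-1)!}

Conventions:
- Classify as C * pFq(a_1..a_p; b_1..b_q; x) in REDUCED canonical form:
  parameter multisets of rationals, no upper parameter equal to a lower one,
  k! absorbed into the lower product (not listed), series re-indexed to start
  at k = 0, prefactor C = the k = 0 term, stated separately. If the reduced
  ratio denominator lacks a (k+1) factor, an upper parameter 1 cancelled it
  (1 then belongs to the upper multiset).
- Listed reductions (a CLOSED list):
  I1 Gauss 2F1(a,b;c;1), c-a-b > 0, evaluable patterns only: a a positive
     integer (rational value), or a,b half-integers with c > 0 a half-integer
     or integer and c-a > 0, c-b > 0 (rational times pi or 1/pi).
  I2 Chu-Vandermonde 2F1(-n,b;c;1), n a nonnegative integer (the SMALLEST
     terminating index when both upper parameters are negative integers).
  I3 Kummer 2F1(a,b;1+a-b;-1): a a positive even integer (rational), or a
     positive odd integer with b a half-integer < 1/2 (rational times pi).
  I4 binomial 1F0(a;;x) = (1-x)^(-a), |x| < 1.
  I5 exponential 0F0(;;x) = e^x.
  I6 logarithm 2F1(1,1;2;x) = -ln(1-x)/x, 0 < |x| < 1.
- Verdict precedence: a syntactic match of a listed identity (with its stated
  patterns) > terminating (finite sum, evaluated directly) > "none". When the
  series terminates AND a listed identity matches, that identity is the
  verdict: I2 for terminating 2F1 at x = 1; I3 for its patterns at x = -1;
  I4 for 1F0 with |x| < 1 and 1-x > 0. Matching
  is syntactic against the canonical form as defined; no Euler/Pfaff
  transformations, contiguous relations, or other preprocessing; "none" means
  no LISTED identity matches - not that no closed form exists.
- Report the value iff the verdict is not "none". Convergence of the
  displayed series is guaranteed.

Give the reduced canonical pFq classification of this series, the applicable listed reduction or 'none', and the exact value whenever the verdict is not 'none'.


With C = \frac{8}{7}: the canonical form is 2F2(-10, \frac{1}{2}; 1, 3; 1). Verdict: terminating. With -10 upstairs the series is a 11-term polynomial sum; evaluated term by term. Hence: \frac{1436578092839}{4994157772800}.

The tell: with t_0 = \frac{8}{7}, the product of the first k integers (C = 8/7, x = 1) is k!.
Consecutive-term ratio: r(k) = 1 * (k-10) (k+\frac{1}{2}) / [(k+1) (k+3) (k+1)] ; factor over Q: parameters, x = 1, and C = \frac{8}{7}.


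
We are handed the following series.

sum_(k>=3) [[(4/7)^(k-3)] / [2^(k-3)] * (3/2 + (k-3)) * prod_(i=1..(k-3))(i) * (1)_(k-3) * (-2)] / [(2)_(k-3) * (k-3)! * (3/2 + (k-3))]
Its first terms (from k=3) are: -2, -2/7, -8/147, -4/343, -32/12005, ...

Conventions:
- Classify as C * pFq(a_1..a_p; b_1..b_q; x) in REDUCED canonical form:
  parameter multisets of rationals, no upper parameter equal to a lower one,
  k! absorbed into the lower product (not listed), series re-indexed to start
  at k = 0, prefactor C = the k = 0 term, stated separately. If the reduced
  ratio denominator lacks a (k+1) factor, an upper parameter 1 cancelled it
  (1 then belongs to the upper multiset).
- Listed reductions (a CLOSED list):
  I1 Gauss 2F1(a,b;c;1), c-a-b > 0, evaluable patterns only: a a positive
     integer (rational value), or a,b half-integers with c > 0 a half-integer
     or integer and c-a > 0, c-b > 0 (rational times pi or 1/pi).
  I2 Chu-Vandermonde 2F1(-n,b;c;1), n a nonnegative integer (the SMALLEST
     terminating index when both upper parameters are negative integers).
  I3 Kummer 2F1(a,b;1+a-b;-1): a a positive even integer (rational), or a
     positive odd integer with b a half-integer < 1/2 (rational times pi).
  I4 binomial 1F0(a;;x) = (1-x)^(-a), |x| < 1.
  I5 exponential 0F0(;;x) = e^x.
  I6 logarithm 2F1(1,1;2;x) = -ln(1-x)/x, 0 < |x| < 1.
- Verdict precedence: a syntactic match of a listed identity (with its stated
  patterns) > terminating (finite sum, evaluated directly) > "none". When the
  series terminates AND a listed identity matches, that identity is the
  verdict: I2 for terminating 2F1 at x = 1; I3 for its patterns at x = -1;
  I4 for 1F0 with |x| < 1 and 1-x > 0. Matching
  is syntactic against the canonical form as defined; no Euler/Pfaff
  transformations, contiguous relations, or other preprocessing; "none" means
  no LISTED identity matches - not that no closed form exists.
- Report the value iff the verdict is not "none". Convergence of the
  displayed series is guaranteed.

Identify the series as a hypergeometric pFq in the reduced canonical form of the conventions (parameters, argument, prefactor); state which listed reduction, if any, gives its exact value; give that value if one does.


The tell: with t_0 = -2, the running product (prefactor -2) telescopes to a rising factorial.
Consecutive-term ratio: r(k) = (2/7) * (k+1) (k+1) / [(k+2) (k+1)] - poly over poly, x = (2/7) from leading terms; C = -2 at k = 0.

x = 2/7 here; the reduced form reads 2F1, upper {1, 1}, lower {2}, C = -2. Verdict: logarithm (I6) fires (the logarithm: parameters (1,1;2), x = 2/7). Sum: 7 * ln(5/7).
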